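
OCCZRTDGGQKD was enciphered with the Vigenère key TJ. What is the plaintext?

Repeat the key across the ciphertext: TJTJTJTJTJTJ
O(14)−T(19): -5≡21 → V
C(2)−J(9): -7≡19 → T
C(2)−T(19): -17≡9 → J
Z(25)−J(9): 16 → Q
R(17)−T(19): -2≡24 → Y
T(19)−J(9): 10 → K
D(3)−T(19): -16≡10 → K
G(6)−J(9): -3≡23 → X
G(6)−T(19): -13≡13 → N
Q(16)−J(9): 7 → H
K(10)−T(19): -9≡17 → R
D(3)−J(9): -6≡20 → U

VTJQYKKXNHRU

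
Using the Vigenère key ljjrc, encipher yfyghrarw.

johxjcjan

Repeat the key across the message: ljjrcljjr
y(24)+l(11): 35≡9 → j
f(5)+j(9): 14 → o
y(24)+j(9): 33≡7 → h
g(6)+r(17): 23 → x
h(7)+c(2): 9 → j
r(17)+l(11): 28≡2 → c
a(0)+j(9): 9 → j
r(17)+j(9): 26≡0 → a
w(22)+r(17): 39≡13 → n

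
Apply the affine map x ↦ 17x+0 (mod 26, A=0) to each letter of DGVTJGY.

D(3): 17·3+0=51≡25 → Z
G(6): 17·6+0=102≡24 → Y
V(21): 17·21+0=357≡19 → T
T(19): 17·19+0=323≡11 → L
J(9): 17·9+0=153≡23 → X
G(6): 17·6+0=102≡24 → Y
Y(24): 17·24+0=408≡18 → S

ZYTLXYS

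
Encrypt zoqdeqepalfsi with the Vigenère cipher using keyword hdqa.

Repeat the key across the message: hdqahdqahdqah
z(25)+h(7): 32≡6 → g
o(14)+d(3): 17 → r
q(16)+q(16): 32≡6 → g
d(3)+a(0): 3 → d
e(4)+h(7): 11 → l
q(16)+d(3): 19 → t
e(4)+q(16): 20 → u
p(15)+a(0): 15 → p
a(0)+h(7): 7 → h
l(11)+d(3): 14 → o
f(5)+q(16): 21 → v
s(18)+a(0): 18 → s
i(8)+h(7): 15 → p

grgdltuphovsp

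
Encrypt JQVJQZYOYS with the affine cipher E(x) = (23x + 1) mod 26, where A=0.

AFQAFEHLHZ

J(9): 23·9+1=208≡0 → A
Q(16): 23·16+1=369≡5 → F
V(21): 23·21+1=484≡16 → Q
J(9): 23·9+1=208≡0 → A
Q(16): 23·16+1=369≡5 → F
Z(25): 23·25+1=576≡4 → E
Y(24): 23·24+1=553≡7 → H
O(14): 23·14+1=323≡11 → L
Y(24): 23·24+1=553≡7 → H
S(18): 23·18+1=415≡25 → Z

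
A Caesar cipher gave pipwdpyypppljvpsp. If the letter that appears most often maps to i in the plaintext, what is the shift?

7

The most frequent ciphertext letter is p (appears 8 times).
p is position 15; i is position 8.
Shift = 7.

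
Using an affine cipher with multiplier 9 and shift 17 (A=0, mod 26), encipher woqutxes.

w(22): 9·22+17=215≡7 → h
o(14): 9·14+17=143≡13 → n
q(16): 9·16+17=161≡5 → f
u(20): 9·20+17=197≡15 → p
t(19): 9·19+17=188≡6 → g
x(23): 9·23+17=224≡16 → q
e(4): 9·4+17=53≡1 → b
s(18): 9·18+17=179≡23 → x

hnfpgqbx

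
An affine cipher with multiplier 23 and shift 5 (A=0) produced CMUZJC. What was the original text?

The inverse of 23 mod 26 is 17, since 23·17=391≡1. Apply D(y)=17·(y−5) mod 26:
C(2): 17·(2−5)=-51≡1 → B
M(12): 17·(12−5)=119≡15 → P
U(20): 17·(20−5)=255≡21 → V
Z(25): 17·(25−5)=340≡2 → C
J(9): 17·(9−5)=68≡16 → Q
C(2): 17·(2−5)=-51≡1 → B

BPVCQB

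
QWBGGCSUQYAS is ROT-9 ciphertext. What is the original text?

HNSXXTJLHPRJ

Q(16): 16−9=7 → H
W(22): 22−9=13 → N
B(1): 1−9=-8≡18 → S
G(6): 6−9=-3≡23 → X
G(6): 6−9=-3≡23 → X
C(2): 2−9=-7≡19 → T
S(18): 18−9=9 → J
U(20): 20−9=11 → L
Q(16): 16−9=7 → H
Y(24): 24−9=15 → P
A(0): 0−9=-9≡17 → R
S(18): 18−9=9 → J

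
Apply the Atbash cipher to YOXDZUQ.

Y(24) → B(1)
O(14) → L(11)
X(23) → C(2)
D(3) → W(22)
Z(25) → A(0)
U(20) → F(5)
Q(16) → J(9)

BLCWAFJ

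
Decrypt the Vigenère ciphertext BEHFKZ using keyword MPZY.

Repeat the key across the ciphertext: MPZYMP
B(1)−M(12): -11≡15 → P
E(4)−P(15): -11≡15 → P
H(7)−Z(25): -18≡8 → I
F(5)−Y(24): -19≡7 → H
K(10)−M(12): -2≡24 → Y
Z(25)−P(15): 10 → K

PPIHYK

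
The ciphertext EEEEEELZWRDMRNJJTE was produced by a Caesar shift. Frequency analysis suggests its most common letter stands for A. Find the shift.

The most frequent ciphertext letter is E (appears 7 times).
E is position 4; A is position 0.
Shift = 4.

4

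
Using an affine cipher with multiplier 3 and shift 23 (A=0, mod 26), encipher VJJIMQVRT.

IYYVHTIWC

V(21): 3·21+23=86≡8 → I
J(9): 3·9+23=50≡24 → Y
J(9): 3·9+23=50≡24 → Y
I(8): 3·8+23=47≡21 → V
M(12): 3·12+23=59≡7 → H
Q(16): 3·16+23=71≡19 → T
V(21): 3·21+23=86≡8 → I
R(17): 3·17+23=74≡22 → W
T(19): 3·19+23=80≡2 → C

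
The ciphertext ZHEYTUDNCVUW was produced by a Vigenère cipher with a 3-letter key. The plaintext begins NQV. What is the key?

Subtract each crib letter from the matching ciphertext letter (mod 26):
Z(25)−N(13)=12 → M
H(7)−Q(16)=-9≡17 → R
E(4)−V(21)=-17≡9 → J

MRJ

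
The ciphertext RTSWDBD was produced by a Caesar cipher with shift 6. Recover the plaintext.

LNMQXVX

R(17): 17−6=11 → L
T(19): 19−6=13 → N
S(18): 18−6=12 → M
W(22): 22−6=16 → Q
D(3): 3−6=-3≡23 → X
B(1): 1−6=-5≡21 → V
D(3): 3−6=-3≡23 → X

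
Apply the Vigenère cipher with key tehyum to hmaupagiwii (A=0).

aqhsjmzmdgc

Repeat the key across the message: tehyumtehyu
h(7)+t(19): 26≡0 → a
m(12)+e(4): 16 → q
a(0)+h(7): 7 → h
u(20)+y(24): 44≡18 → s
p(15)+u(20): 35≡9 → j
a(0)+m(12): 12 → m
g(6)+t(19): 25 → z
i(8)+e(4): 12 → m
w(22)+h(7): 29≡3 → d
i(8)+y(24): 32≡6 → g
i(8)+u(20): 28≡2 → c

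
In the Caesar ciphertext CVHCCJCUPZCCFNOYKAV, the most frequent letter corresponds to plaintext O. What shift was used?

14

The most frequent ciphertext letter is C (appears 6 times).
C is position 2; O is position 14.
Shift = -12≡14.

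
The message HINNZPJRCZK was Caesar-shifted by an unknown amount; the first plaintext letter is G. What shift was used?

1

From the crib: H(7)−G(6)=1, so the shift is 1.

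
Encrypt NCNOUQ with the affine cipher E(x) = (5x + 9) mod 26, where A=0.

WTWBFL

N(13): 5·13+9=74≡22 → W
C(2): 5·2+9=19 → T
N(13): 5·13+9=74≡22 → W
O(14): 5·14+9=79≡1 → B
U(20): 5·20+9=109≡5 → F
Q(16): 5·16+9=89≡11 → L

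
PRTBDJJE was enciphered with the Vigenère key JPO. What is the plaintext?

GCFSOVAP

Repeat the key across the ciphertext: JPOJPOJP
P(15)−J(9): 6 → G
R(17)−P(15): 2 → C
T(19)−O(14): 5 → F
B(1)−J(9): -8≡18 → S
D(3)−P(15): -12≡14 → O
J(9)−O(14): -5≡21 → V
J(9)−J(9): 0 → A
E(4)−P(15): -11≡15 → P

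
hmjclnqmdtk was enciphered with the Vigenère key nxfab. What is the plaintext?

Repeat the key across the ciphertext: nxfabnxfabn
h(7)−n(13): -6≡20 → u
m(12)−x(23): -11≡15 → p
j(9)−f(5): 4 → e
c(2)−a(0): 2 → c
l(11)−b(1): 10 → k
n(13)−n(13): 0 → a
q(16)−x(23): -7≡19 → t
m(12)−f(5): 7 → h
d(3)−a(0): 3 → d
t(19)−b(1): 18 → s
k(10)−n(13): -3≡23 → x

upeckathdsx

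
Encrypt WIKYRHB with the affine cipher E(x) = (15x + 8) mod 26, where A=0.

AYCEDJX

W(22): 15·22+8=338≡0 → A
I(8): 15·8+8=128≡24 → Y
K(10): 15·10+8=158≡2 → C
Y(24): 15·24+8=368≡4 → E
R(17): 15·17+8=263≡3 → D
H(7): 15·7+8=113≡9 → J
B(1): 15·1+8=23 → X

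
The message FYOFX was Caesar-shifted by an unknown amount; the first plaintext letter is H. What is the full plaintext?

From the crib: F(5)−H(7)=-2≡24, so the shift is 24.
Subtract 24 from each ciphertext letter:
F(5): 5−24=-19≡7 → H
Y(24): 24−24=0 → A
O(14): 14−24=-10≡16 → Q
F(5): 5−24=-19≡7 → H
X(23): 23−24=-1≡25 → Z

HAQHZ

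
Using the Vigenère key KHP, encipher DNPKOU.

NUEUVJ

Repeat the key across the message: KHPKHP
D(3)+K(10): 13 → N
N(13)+H(7): 20 → U
P(15)+P(15): 30≡4 → E
K(10)+K(10): 20 → U
O(14)+H(7): 21 → V
U(20)+P(15): 35≡9 → J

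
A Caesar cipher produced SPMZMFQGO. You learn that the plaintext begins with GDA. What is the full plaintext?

From the crib: S(18)−G(6)=12, so the shift is 12.
Subtract 12 from each ciphertext letter:
S(18): 18−12=6 → G
P(15): 15−12=3 → D
M(12): 12−12=0 → A
Z(25): 25−12=13 → N
M(12): 12−12=0 → A
F(5): 5−12=-7≡19 → T
Q(16): 16−12=4 → E
G(6): 6−12=-6≡20 → U
O(14): 14−12=2 → C

GDANATEUC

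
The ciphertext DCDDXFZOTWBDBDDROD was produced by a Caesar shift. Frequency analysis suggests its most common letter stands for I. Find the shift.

The most frequent ciphertext letter is D (appears 7 times).
D is position 3; I is position 8.
Shift = -5≡21.

21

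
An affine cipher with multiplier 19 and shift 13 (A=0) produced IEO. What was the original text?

The inverse of 19 mod 26 is 11, since 19·11=209≡1. Apply D(y)=11·(y−13) mod 26:
I(8): 11·(8−13)=-55≡23 → X
E(4): 11·(4−13)=-99≡5 → F
O(14): 11·(14−13)=11 → L

XFL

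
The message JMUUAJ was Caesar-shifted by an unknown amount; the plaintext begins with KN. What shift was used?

25

From the crib: J(9)−K(10)=-1≡25, so the shift is 25.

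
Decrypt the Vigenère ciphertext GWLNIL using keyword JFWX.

Repeat the key across the ciphertext: JFWXJF
G(6)−J(9): -3≡23 → X
W(22)−F(5): 17 → R
L(11)−W(22): -11≡15 → P
N(13)−X(23): -10≡16 → Q
I(8)−J(9): -1≡25 → Z
L(11)−F(5): 6 → G

XRPQZG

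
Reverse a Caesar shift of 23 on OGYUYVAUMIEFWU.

RJBXBYDXPLHIZX

O(14): 14−23=-9≡17 → R
G(6): 6−23=-17≡9 → J
Y(24): 24−23=1 → B
U(20): 20−23=-3≡23 → X
Y(24): 24−23=1 → B
V(21): 21−23=-2≡24 → Y
A(0): 0−23=-23≡3 → D
U(20): 20−23=-3≡23 → X
M(12): 12−23=-11≡15 → P
I(8): 8−23=-15≡11 → L
E(4): 4−23=-19≡7 → H
F(5): 5−23=-18≡8 → I
W(22): 22−23=-1≡25 → Z
U(20): 20−23=-3≡23 → X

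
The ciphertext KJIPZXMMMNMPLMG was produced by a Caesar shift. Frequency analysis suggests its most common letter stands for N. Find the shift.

The most frequent ciphertext letter is M (appears 5 times).
M is position 12; N is position 13.
Shift = -1≡25.

25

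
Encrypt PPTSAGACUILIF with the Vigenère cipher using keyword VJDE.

Repeat the key across the message: VJDEVJDEVJDEV
P(15)+V(21): 36≡10 → K
P(15)+J(9): 24 → Y
T(19)+D(3): 22 → W
S(18)+E(4): 22 → W
A(0)+V(21): 21 → V
G(6)+J(9): 15 → P
A(0)+D(3): 3 → D
C(2)+E(4): 6 → G
U(20)+V(21): 41≡15 → P
I(8)+J(9): 17 → R
L(11)+D(3): 14 → O
I(8)+E(4): 12 → M
F(5)+V(21): 26≡0 → A

KYWWVPDGPROMA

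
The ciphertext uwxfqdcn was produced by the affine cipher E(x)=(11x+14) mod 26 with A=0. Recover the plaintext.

The inverse of 11 mod 26 is 19, since 11·19=209≡1. Apply D(y)=19·(y−14) mod 26:
u(20): 19·(20−14)=114≡10 → k
w(22): 19·(22−14)=152≡22 → w
x(23): 19·(23−14)=171≡15 → p
f(5): 19·(5−14)=-171≡11 → l
q(16): 19·(16−14)=38≡12 → m
d(3): 19·(3−14)=-209≡25 → z
c(2): 19·(2−14)=-228≡6 → g
n(13): 19·(13−14)=-19≡7 → h

kwplmzgh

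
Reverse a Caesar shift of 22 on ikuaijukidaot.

moyemnyomhesx

i(8): 8−22=-14≡12 → m
k(10): 10−22=-12≡14 → o
u(20): 20−22=-2≡24 → y
a(0): 0−22=-22≡4 → e
i(8): 8−22=-14≡12 → m
j(9): 9−22=-13≡13 → n
u(20): 20−22=-2≡24 → y
k(10): 10−22=-12≡14 → o
i(8): 8−22=-14≡12 → m
d(3): 3−22=-19≡7 → h
a(0): 0−22=-22≡4 → e
o(14): 14−22=-8≡18 → s
t(19): 19−22=-3≡23 → x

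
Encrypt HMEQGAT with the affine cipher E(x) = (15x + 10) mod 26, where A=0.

LISQWKJ

H(7): 15·7+10=115≡11 → L
M(12): 15·12+10=190≡8 → I
E(4): 15·4+10=70≡18 → S
Q(16): 15·16+10=250≡16 → Q
G(6): 15·6+10=100≡22 → W
A(0): 15·0+10=10 → K
T(19): 15·19+10=295≡9 → J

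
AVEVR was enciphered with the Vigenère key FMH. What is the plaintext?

VJXQF

Repeat the key across the ciphertext: FMHFM
A(0)−F(5): -5≡21 → V
V(21)−M(12): 9 → J
E(4)−H(7): -3≡23 → X
V(21)−F(5): 16 → Q
R(17)−M(12): 5 → F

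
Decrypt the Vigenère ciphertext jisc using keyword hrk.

criv

Repeat the key across the ciphertext: hrkh
j(9)−h(7): 2 → c
i(8)−r(17): -9≡17 → r
s(18)−k(10): 8 → i
c(2)−h(7): -5≡21 → v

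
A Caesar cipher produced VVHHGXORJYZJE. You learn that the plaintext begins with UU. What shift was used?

From the crib: V(21)−U(20)=1, so the shift is 1.

1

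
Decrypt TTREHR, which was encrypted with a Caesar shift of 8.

T(19): 19−8=11 → L
T(19): 19−8=11 → L
R(17): 17−8=9 → J
E(4): 4−8=-4≡22 → W
H(7): 7−8=-1≡25 → Z
R(17): 17−8=9 → J

LLJWZJ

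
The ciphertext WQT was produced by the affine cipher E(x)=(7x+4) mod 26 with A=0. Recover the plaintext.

The inverse of 7 mod 26 is 15, since 7·15=105≡1. Apply D(y)=15·(y−4) mod 26:
W(22): 15·(22−4)=270≡10 → K
Q(16): 15·(16−4)=180≡24 → Y
T(19): 15·(19−4)=225≡17 → R

KYR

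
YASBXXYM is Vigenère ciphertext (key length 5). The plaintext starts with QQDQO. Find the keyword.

Subtract each crib letter from the matching ciphertext letter (mod 26):
Y(24)−Q(16)=8 → I
A(0)−Q(16)=-16≡10 → K
S(18)−D(3)=15 → P
B(1)−Q(16)=-15≡11 → L
X(23)−O(14)=9 → J

IKPLJ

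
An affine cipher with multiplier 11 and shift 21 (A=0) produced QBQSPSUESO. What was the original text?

The inverse of 11 mod 26 is 19, since 11·19=209≡1. Apply D(y)=19·(y−21) mod 26:
Q(16): 19·(16−21)=-95≡9 → J
B(1): 19·(1−21)=-380≡10 → K
Q(16): 19·(16−21)=-95≡9 → J
S(18): 19·(18−21)=-57≡21 → V
P(15): 19·(15−21)=-114≡16 → Q
S(18): 19·(18−21)=-57≡21 → V
U(20): 19·(20−21)=-19≡7 → H
E(4): 19·(4−21)=-323≡15 → P
S(18): 19·(18−21)=-57≡21 → V
O(14): 19·(14−21)=-133≡23 → X

JKJVQVHPVX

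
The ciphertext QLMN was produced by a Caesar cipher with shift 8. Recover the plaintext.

IDEF

Q(16): 16−8=8 → I
L(11): 11−8=3 → D
M(12): 12−8=4 → E
N(13): 13−8=5 → F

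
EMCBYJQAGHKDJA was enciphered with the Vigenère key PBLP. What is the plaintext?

PLRMJIFLRGZOUZ

Repeat the key across the ciphertext: PBLPPBLPPBLPPB
E(4)−P(15): -11≡15 → P
M(12)−B(1): 11 → L
C(2)−L(11): -9≡17 → R
B(1)−P(15): -14≡12 → M
Y(24)−P(15): 9 → J
J(9)−B(1): 8 → I
Q(16)−L(11): 5 → F
A(0)−P(15): -15≡11 → L
G(6)−P(15): -9≡17 → R
H(7)−B(1): 6 → G
K(10)−L(11): -1≡25 → Z
D(3)−P(15): -12≡14 → O
J(9)−P(15): -6≡20 → U
A(0)−B(1): -1≡25 → Z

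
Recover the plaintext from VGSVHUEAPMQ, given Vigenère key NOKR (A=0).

Repeat the key across the ciphertext: NOKRNOKRNOK
V(21)−N(13): 8 → I
G(6)−O(14): -8≡18 → S
S(18)−K(10): 8 → I
V(21)−R(17): 4 → E
H(7)−N(13): -6≡20 → U
U(20)−O(14): 6 → G
E(4)−K(10): -6≡20 → U
A(0)−R(17): -17≡9 → J
P(15)−N(13): 2 → C
M(12)−O(14): -2≡24 → Y
Q(16)−K(10): 6 → G

ISIEUGUJCYG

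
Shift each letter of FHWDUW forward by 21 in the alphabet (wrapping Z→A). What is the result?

F(5): 5+21=26≡0 → A
H(7): 7+21=28≡2 → C
W(22): 22+21=43≡17 → R
D(3): 3+21=24 → Y
U(20): 20+21=41≡15 → P
W(22): 22+21=43≡17 → R

ACRYPR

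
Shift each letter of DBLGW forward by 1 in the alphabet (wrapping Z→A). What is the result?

ECMHX

D(3): 3+1=4 → E
B(1): 1+1=2 → C
L(11): 11+1=12 → M
G(6): 6+1=7 → H
W(22): 22+1=23 → X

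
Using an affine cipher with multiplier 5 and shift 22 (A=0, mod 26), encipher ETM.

E(4): 5·4+22=42≡16 → Q
T(19): 5·19+22=117≡13 → N
M(12): 5·12+22=82≡4 → E

QNE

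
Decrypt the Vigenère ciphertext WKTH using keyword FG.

Repeat the key across the ciphertext: FGFG
W(22)−F(5): 17 → R
K(10)−G(6): 4 → E
T(19)−F(5): 14 → O
H(7)−G(6): 1 → B

REOB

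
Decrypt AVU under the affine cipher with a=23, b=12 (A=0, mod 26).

EXG

The inverse of 23 mod 26 is 17, since 23·17=391≡1. Apply D(y)=17·(y−12) mod 26:
A(0): 17·(0−12)=-204≡4 → E
V(21): 17·(21−12)=153≡23 → X
U(20): 17·(20−12)=136≡6 → G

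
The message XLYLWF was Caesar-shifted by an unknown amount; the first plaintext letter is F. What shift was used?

18

From the crib: X(23)−F(5)=18, so the shift is 18.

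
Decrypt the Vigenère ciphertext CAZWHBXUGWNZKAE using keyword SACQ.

Repeat the key across the ciphertext: SACQSACQSACQSAC
C(2)−S(18): -16≡10 → K
A(0)−A(0): 0 → A
Z(25)−C(2): 23 → X
W(22)−Q(16): 6 → G
H(7)−S(18): -11≡15 → P
B(1)−A(0): 1 → B
X(23)−C(2): 21 → V
U(20)−Q(16): 4 → E
G(6)−S(18): -12≡14 → O
W(22)−A(0): 22 → W
N(13)−C(2): 11 → L
Z(25)−Q(16): 9 → J
K(10)−S(18): -8≡18 → S
A(0)−A(0): 0 → A
E(4)−C(2): 2 → C

KAXGPBVEOWLJSAC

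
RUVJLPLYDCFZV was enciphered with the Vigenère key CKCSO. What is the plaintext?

Repeat the key across the ciphertext: CKCSOCKCSOCKC
R(17)−C(2): 15 → P
U(20)−K(10): 10 → K
V(21)−C(2): 19 → T
J(9)−S(18): -9≡17 → R
L(11)−O(14): -3≡23 → X
P(15)−C(2): 13 → N
L(11)−K(10): 1 → B
Y(24)−C(2): 22 → W
D(3)−S(18): -15≡11 → L
C(2)−O(14): -12≡14 → O
F(5)−C(2): 3 → D
Z(25)−K(10): 15 → P
V(21)−C(2): 19 → T

PKTRXNBWLODPT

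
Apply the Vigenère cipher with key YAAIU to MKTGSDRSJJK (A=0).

KKTOMBRSRDI

Repeat the key across the message: YAAIUYAAIUY
M(12)+Y(24): 36≡10 → K
K(10)+A(0): 10 → K
T(19)+A(0): 19 → T
G(6)+I(8): 14 → O
S(18)+U(20): 38≡12 → M
D(3)+Y(24): 27≡1 → B
R(17)+A(0): 17 → R
S(18)+A(0): 18 → S
J(9)+I(8): 17 → R
J(9)+U(20): 29≡3 → D
K(10)+Y(24): 34≡8 → I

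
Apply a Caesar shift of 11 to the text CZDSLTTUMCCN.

NKODWEEFXNNY

C(2): 2+11=13 → N
Z(25): 25+11=36≡10 → K
D(3): 3+11=14 → O
S(18): 18+11=29≡3 → D
L(11): 11+11=22 → W
T(19): 19+11=30≡4 → E
T(19): 19+11=30≡4 → E
U(20): 20+11=31≡5 → F
M(12): 12+11=23 → X
C(2): 2+11=13 → N
C(2): 2+11=13 → N
N(13): 13+11=24 → Y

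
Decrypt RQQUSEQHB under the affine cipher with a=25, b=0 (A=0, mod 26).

JKKGIWKTZ

The inverse of 25 mod 26 is 25, since 25·25=625≡1. Apply D(y)=25·(y−0) mod 26:
R(17): 25·(17−0)=425≡9 → J
Q(16): 25·(16−0)=400≡10 → K
Q(16): 25·(16−0)=400≡10 → K
U(20): 25·(20−0)=500≡6 → G
S(18): 25·(18−0)=450≡8 → I
E(4): 25·(4−0)=100≡22 → W
Q(16): 25·(16−0)=400≡10 → K
H(7): 25·(7−0)=175≡19 → T
B(1): 25·(1−0)=25 → Z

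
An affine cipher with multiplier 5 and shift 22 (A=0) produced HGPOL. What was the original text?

The inverse of 5 mod 26 is 21, since 5·21=105≡1. Apply D(y)=21·(y−22) mod 26:
H(7): 21·(7−22)=-315≡23 → X
G(6): 21·(6−22)=-336≡2 → C
P(15): 21·(15−22)=-147≡9 → J
O(14): 21·(14−22)=-168≡14 → O
L(11): 21·(11−22)=-231≡3 → D

XCJOD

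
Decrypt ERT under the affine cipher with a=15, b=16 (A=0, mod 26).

The inverse of 15 mod 26 is 7, since 15·7=105≡1. Apply D(y)=7·(y−16) mod 26:
E(4): 7·(4−16)=-84≡20 → U
R(17): 7·(17−16)=7 → H
T(19): 7·(19−16)=21 → V

UHV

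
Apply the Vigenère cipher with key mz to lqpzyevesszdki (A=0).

xpbykdhderlcwh

Repeat the key across the message: mzmzmzmzmzmzmz
l(11)+m(12): 23 → x
q(16)+z(25): 41≡15 → p
p(15)+m(12): 27≡1 → b
z(25)+z(25): 50≡24 → y
y(24)+m(12): 36≡10 → k
e(4)+z(25): 29≡3 → d
v(21)+m(12): 33≡7 → h
e(4)+z(25): 29≡3 → d
s(18)+m(12): 30≡4 → e
s(18)+z(25): 43≡17 → r
z(25)+m(12): 37≡11 → l
d(3)+z(25): 28≡2 → c
k(10)+m(12): 22 → w
i(8)+z(25): 33≡7 → h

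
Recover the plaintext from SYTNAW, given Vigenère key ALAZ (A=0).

SNTOAL

Repeat the key across the ciphertext: ALAZAL
S(18)−A(0): 18 → S
Y(24)−L(11): 13 → N
T(19)−A(0): 19 → T
N(13)−Z(25): -12≡14 → O
A(0)−A(0): 0 → A
W(22)−L(11): 11 → L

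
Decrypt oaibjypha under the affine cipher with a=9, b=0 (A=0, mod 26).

The inverse of 9 mod 26 is 3, since 9·3=27≡1. Apply D(y)=3·(y−0) mod 26:
o(14): 3·(14−0)=42≡16 → q
a(0): 3·(0−0)=0 → a
i(8): 3·(8−0)=24 → y
b(1): 3·(1−0)=3 → d
j(9): 3·(9−0)=27≡1 → b
y(24): 3·(24−0)=72≡20 → u
p(15): 3·(15−0)=45≡19 → t
h(7): 3·(7−0)=21 → v
a(0): 3·(0−0)=0 → a

qaydbutva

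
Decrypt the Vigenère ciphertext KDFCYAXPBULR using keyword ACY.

KBHCWCXNDUJT

Repeat the key across the ciphertext: ACYACYACYACY
K(10)−A(0): 10 → K
D(3)−C(2): 1 → B
F(5)−Y(24): -19≡7 → H
C(2)−A(0): 2 → C
Y(24)−C(2): 22 → W
A(0)−Y(24): -24≡2 → C
X(23)−A(0): 23 → X
P(15)−C(2): 13 → N
B(1)−Y(24): -23≡3 → D
U(20)−A(0): 20 → U
L(11)−C(2): 9 → J
R(17)−Y(24): -7≡19 → T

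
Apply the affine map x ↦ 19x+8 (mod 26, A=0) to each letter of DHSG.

D(3): 19·3+8=65≡13 → N
H(7): 19·7+8=141≡11 → L
S(18): 19·18+8=350≡12 → M
G(6): 19·6+8=122≡18 → S

NLMS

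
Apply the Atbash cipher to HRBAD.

SIYZW

H(7) → S(18)
R(17) → I(8)
B(1) → Y(24)
A(0) → Z(25)
D(3) → W(22)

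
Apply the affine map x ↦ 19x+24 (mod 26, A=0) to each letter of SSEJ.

S(18): 19·18+24=366≡2 → C
S(18): 19·18+24=366≡2 → C
E(4): 19·4+24=100≡22 → W
J(9): 19·9+24=195≡13 → N

CCWN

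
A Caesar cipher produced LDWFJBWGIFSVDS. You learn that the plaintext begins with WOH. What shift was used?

15

From the crib: L(11)−W(22)=-11≡15, so the shift is 15.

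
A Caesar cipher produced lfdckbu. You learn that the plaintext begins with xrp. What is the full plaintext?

From the crib: l(11)−x(23)=-12≡14, so the shift is 14.
Subtract 14 from each ciphertext letter:
l(11): 11−14=-3≡23 → x
f(5): 5−14=-9≡17 → r
d(3): 3−14=-11≡15 → p
c(2): 2−14=-12≡14 → o
k(10): 10−14=-4≡22 → w
b(1): 1−14=-13≡13 → n
u(20): 20−14=6 → g

xrpowng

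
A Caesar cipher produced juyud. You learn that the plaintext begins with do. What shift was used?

6

From the crib: j(9)−d(3)=6, so the shift is 6.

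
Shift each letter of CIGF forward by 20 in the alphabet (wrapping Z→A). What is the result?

WCAZ

C(2): 2+20=22 → W
I(8): 8+20=28≡2 → C
G(6): 6+20=26≡0 → A
F(5): 5+20=25 → Z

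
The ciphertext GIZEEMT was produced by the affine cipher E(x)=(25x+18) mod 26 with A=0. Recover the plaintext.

MKTOOGZ

The inverse of 25 mod 26 is 25, since 25·25=625≡1. Apply D(y)=25·(y−18) mod 26:
G(6): 25·(6−18)=-300≡12 → M
I(8): 25·(8−18)=-250≡10 → K
Z(25): 25·(25−18)=175≡19 → T
E(4): 25·(4−18)=-350≡14 → O
E(4): 25·(4−18)=-350≡14 → O
M(12): 25·(12−18)=-150≡6 → G
T(19): 25·(19−18)=25 → Z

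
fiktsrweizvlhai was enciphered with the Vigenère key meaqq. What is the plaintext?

tekdcfsesjjhhks

Repeat the key across the ciphertext: meaqqmeaqqmeaqq
f(5)−m(12): -7≡19 → t
i(8)−e(4): 4 → e
k(10)−a(0): 10 → k
t(19)−q(16): 3 → d
s(18)−q(16): 2 → c
r(17)−m(12): 5 → f
w(22)−e(4): 18 → s
e(4)−a(0): 4 → e
i(8)−q(16): -8≡18 → s
z(25)−q(16): 9 → j
v(21)−m(12): 9 → j
l(11)−e(4): 7 → h
h(7)−a(0): 7 → h
a(0)−q(16): -16≡10 → k
i(8)−q(16): -8≡18 → s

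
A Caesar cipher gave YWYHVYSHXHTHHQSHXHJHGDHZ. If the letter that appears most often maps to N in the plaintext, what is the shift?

20

The most frequent ciphertext letter is H (appears 9 times).
H is position 7; N is position 13.
Shift = -6≡20.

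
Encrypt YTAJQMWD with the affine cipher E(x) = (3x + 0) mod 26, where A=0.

Y(24): 3·24+0=72≡20 → U
T(19): 3·19+0=57≡5 → F
A(0): 3·0+0=0 → A
J(9): 3·9+0=27≡1 → B
Q(16): 3·16+0=48≡22 → W
M(12): 3·12+0=36≡10 → K
W(22): 3·22+0=66≡14 → O
D(3): 3·3+0=9 → J

UFABWKOJ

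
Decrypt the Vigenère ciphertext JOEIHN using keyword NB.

WNRHUM

Repeat the key across the ciphertext: NBNBNB
J(9)−N(13): -4≡22 → W
O(14)−B(1): 13 → N
E(4)−N(13): -9≡17 → R
I(8)−B(1): 7 → H
H(7)−N(13): -6≡20 → U
N(13)−B(1): 12 → M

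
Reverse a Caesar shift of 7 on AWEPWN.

TPXIPG

A(0): 0−7=-7≡19 → T
W(22): 22−7=15 → P
E(4): 4−7=-3≡23 → X
P(15): 15−7=8 → I
W(22): 22−7=15 → P
N(13): 13−7=6 → G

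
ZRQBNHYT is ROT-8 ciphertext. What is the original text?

Z(25): 25−8=17 → R
R(17): 17−8=9 → J
Q(16): 16−8=8 → I
B(1): 1−8=-7≡19 → T
N(13): 13−8=5 → F
H(7): 7−8=-1≡25 → Z
Y(24): 24−8=16 → Q
T(19): 19−8=11 → L

RJITFZQL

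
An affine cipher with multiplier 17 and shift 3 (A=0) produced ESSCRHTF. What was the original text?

XHHDKOEU

The inverse of 17 mod 26 is 23, since 17·23=391≡1. Apply D(y)=23·(y−3) mod 26:
E(4): 23·(4−3)=23 → X
S(18): 23·(18−3)=345≡7 → H
S(18): 23·(18−3)=345≡7 → H
C(2): 23·(2−3)=-23≡3 → D
R(17): 23·(17−3)=322≡10 → K
H(7): 23·(7−3)=92≡14 → O
T(19): 23·(19−3)=368≡4 → E
F(5): 23·(5−3)=46≡20 → U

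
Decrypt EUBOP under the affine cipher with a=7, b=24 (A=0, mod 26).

The inverse of 7 mod 26 is 15, since 7·15=105≡1. Apply D(y)=15·(y−24) mod 26:
E(4): 15·(4−24)=-300≡12 → M
U(20): 15·(20−24)=-60≡18 → S
B(1): 15·(1−24)=-345≡19 → T
O(14): 15·(14−24)=-150≡6 → G
P(15): 15·(15−24)=-135≡21 → V

MSTGV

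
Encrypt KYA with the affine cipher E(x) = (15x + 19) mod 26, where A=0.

K(10): 15·10+19=169≡13 → N
Y(24): 15·24+19=379≡15 → P
A(0): 15·0+19=19 → T

NPT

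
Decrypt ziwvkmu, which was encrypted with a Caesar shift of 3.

wftshjr

z(25): 25−3=22 → w
i(8): 8−3=5 → f
w(22): 22−3=19 → t
v(21): 21−3=18 → s
k(10): 10−3=7 → h
m(12): 12−3=9 → j
u(20): 20−3=17 → r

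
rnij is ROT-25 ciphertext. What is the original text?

sojk

r(17): 17−25=-8≡18 → s
n(13): 13−25=-12≡14 → o
i(8): 8−25=-17≡9 → j
j(9): 9−25=-16≡10 → k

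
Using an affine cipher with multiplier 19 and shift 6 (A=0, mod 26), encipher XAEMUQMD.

X(23): 19·23+6=443≡1 → B
A(0): 19·0+6=6 → G
E(4): 19·4+6=82≡4 → E
M(12): 19·12+6=234≡0 → A
U(20): 19·20+6=386≡22 → W
Q(16): 19·16+6=310≡24 → Y
M(12): 19·12+6=234≡0 → A
D(3): 19·3+6=63≡11 → L

BGEAWYAL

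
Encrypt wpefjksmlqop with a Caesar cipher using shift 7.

dwlmqrztsxvw

w(22): 22+7=29≡3 → d
p(15): 15+7=22 → w
e(4): 4+7=11 → l
f(5): 5+7=12 → m
j(9): 9+7=16 → q
k(10): 10+7=17 → r
s(18): 18+7=25 → z
m(12): 12+7=19 → t
l(11): 11+7=18 → s
q(16): 16+7=23 → x
o(14): 14+7=21 → v
p(15): 15+7=22 → w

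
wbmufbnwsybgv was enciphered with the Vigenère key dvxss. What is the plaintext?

tgpcnyszagyly

Repeat the key across the ciphertext: dvxssdvxssdvx
w(22)−d(3): 19 → t
b(1)−v(21): -20≡6 → g
m(12)−x(23): -11≡15 → p
u(20)−s(18): 2 → c
f(5)−s(18): -13≡13 → n
b(1)−d(3): -2≡24 → y
n(13)−v(21): -8≡18 → s
w(22)−x(23): -1≡25 → z
s(18)−s(18): 0 → a
y(24)−s(18): 6 → g
b(1)−d(3): -2≡24 → y
g(6)−v(21): -15≡11 → l
v(21)−x(23): -2≡24 → y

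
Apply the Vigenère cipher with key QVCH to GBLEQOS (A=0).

WWNLGJU

Repeat the key across the message: QVCHQVC
G(6)+Q(16): 22 → W
B(1)+V(21): 22 → W
L(11)+C(2): 13 → N
E(4)+H(7): 11 → L
Q(16)+Q(16): 32≡6 → G
O(14)+V(21): 35≡9 → J
S(18)+C(2): 20 → U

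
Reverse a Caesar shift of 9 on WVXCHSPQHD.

NMOTYJGHYU

W(22): 22−9=13 → N
V(21): 21−9=12 → M
X(23): 23−9=14 → O
C(2): 2−9=-7≡19 → T
H(7): 7−9=-2≡24 → Y
S(18): 18−9=9 → J
P(15): 15−9=6 → G
Q(16): 16−9=7 → H
H(7): 7−9=-2≡24 → Y
D(3): 3−9=-6≡20 → U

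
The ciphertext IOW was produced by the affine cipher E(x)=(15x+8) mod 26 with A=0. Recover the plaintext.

The inverse of 15 mod 26 is 7, since 15·7=105≡1. Apply D(y)=7·(y−8) mod 26:
I(8): 7·(8−8)=0 → A
O(14): 7·(14−8)=42≡16 → Q
W(22): 7·(22−8)=98≡20 → U

AQU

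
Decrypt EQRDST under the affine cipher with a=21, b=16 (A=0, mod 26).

SAFNKP

The inverse of 21 mod 26 is 5, since 21·5=105≡1. Apply D(y)=5·(y−16) mod 26:
E(4): 5·(4−16)=-60≡18 → S
Q(16): 5·(16−16)=0 → A
R(17): 5·(17−16)=5 → F
D(3): 5·(3−16)=-65≡13 → N
S(18): 5·(18−16)=10 → K
T(19): 5·(19−16)=15 → P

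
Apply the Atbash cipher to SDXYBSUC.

HWCBYHFX

S(18) → H(7)
D(3) → W(22)
X(23) → C(2)
Y(24) → B(1)
B(1) → Y(24)
S(18) → H(7)
U(20) → F(5)
C(2) → X(23)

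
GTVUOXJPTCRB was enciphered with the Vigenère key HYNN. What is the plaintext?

ZVIHHZWCMEEO

Repeat the key across the ciphertext: HYNNHYNNHYNN
G(6)−H(7): -1≡25 → Z
T(19)−Y(24): -5≡21 → V
V(21)−N(13): 8 → I
U(20)−N(13): 7 → H
O(14)−H(7): 7 → H
X(23)−Y(24): -1≡25 → Z
J(9)−N(13): -4≡22 → W
P(15)−N(13): 2 → C
T(19)−H(7): 12 → M
C(2)−Y(24): -22≡4 → E
R(17)−N(13): 4 → E
B(1)−N(13): -12≡14 → O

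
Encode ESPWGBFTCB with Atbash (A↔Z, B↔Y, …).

E(4) → V(21)
S(18) → H(7)
P(15) → K(10)
W(22) → D(3)
G(6) → T(19)
B(1) → Y(24)
F(5) → U(20)
T(19) → G(6)
C(2) → X(23)
B(1) → Y(24)

VHKDTYUGXY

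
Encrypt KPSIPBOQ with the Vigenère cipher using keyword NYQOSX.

Repeat the key across the message: NYQOSXNY
K(10)+N(13): 23 → X
P(15)+Y(24): 39≡13 → N
S(18)+Q(16): 34≡8 → I
I(8)+O(14): 22 → W
P(15)+S(18): 33≡7 → H
B(1)+X(23): 24 → Y
O(14)+N(13): 27≡1 → B
Q(16)+Y(24): 40≡14 → O

XNIWHYBO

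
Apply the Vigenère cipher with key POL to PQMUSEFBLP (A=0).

EEXJGPUPWE

Repeat the key across the message: POLPOLPOLP
P(15)+P(15): 30≡4 → E
Q(16)+O(14): 30≡4 → E
M(12)+L(11): 23 → X
U(20)+P(15): 35≡9 → J
S(18)+O(14): 32≡6 → G
E(4)+L(11): 15 → P
F(5)+P(15): 20 → U
B(1)+O(14): 15 → P
L(11)+L(11): 22 → W
P(15)+P(15): 30≡4 → E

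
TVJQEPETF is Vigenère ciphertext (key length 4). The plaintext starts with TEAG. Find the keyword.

Subtract each crib letter from the matching ciphertext letter (mod 26):
T(19)−T(19)=0 → A
V(21)−E(4)=17 → R
J(9)−A(0)=9 → J
Q(16)−G(6)=10 → K

ARJK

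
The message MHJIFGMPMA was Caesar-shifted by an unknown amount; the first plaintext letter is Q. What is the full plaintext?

QLNMJKQTQE

From the crib: M(12)−Q(16)=-4≡22, so the shift is 22.
Subtract 22 from each ciphertext letter:
M(12): 12−22=-10≡16 → Q
H(7): 7−22=-15≡11 → L
J(9): 9−22=-13≡13 → N
I(8): 8−22=-14≡12 → M
F(5): 5−22=-17≡9 → J
G(6): 6−22=-16≡10 → K
M(12): 12−22=-10≡16 → Q
P(15): 15−22=-7≡19 → T
M(12): 12−22=-10≡16 → Q
A(0): 0−22=-22≡4 → E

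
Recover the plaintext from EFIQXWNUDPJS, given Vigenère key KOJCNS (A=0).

URZOKEDGUNWA

Repeat the key across the ciphertext: KOJCNSKOJCNS
E(4)−K(10): -6≡20 → U
F(5)−O(14): -9≡17 → R
I(8)−J(9): -1≡25 → Z
Q(16)−C(2): 14 → O
X(23)−N(13): 10 → K
W(22)−S(18): 4 → E
N(13)−K(10): 3 → D
U(20)−O(14): 6 → G
D(3)−J(9): -6≡20 → U
P(15)−C(2): 13 → N
J(9)−N(13): -4≡22 → W
S(18)−S(18): 0 → A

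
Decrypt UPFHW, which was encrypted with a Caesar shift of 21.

ZUKMB

U(20): 20−21=-1≡25 → Z
P(15): 15−21=-6≡20 → U
F(5): 5−21=-16≡10 → K
H(7): 7−21=-14≡12 → M
W(22): 22−21=1 → B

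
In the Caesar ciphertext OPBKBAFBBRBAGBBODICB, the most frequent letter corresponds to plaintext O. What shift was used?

13

The most frequent ciphertext letter is B (appears 8 times).
B is position 1; O is position 14.
Shift = -13≡13.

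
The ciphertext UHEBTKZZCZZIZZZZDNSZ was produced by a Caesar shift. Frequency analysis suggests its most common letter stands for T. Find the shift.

6

The most frequent ciphertext letter is Z (appears 9 times).
Z is position 25; T is position 19.
Shift = 6.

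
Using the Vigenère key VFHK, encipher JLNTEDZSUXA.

EQUDZIGCPCH

Repeat the key across the message: VFHKVFHKVFH
J(9)+V(21): 30≡4 → E
L(11)+F(5): 16 → Q
N(13)+H(7): 20 → U
T(19)+K(10): 29≡3 → D
E(4)+V(21): 25 → Z
D(3)+F(5): 8 → I
Z(25)+H(7): 32≡6 → G
S(18)+K(10): 28≡2 → C
U(20)+V(21): 41≡15 → P
X(23)+F(5): 28≡2 → C
A(0)+H(7): 7 → H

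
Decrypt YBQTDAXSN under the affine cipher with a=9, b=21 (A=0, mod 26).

The inverse of 9 mod 26 is 3, since 9·3=27≡1. Apply D(y)=3·(y−21) mod 26:
Y(24): 3·(24−21)=9 → J
B(1): 3·(1−21)=-60≡18 → S
Q(16): 3·(16−21)=-15≡11 → L
T(19): 3·(19−21)=-6≡20 → U
D(3): 3·(3−21)=-54≡24 → Y
A(0): 3·(0−21)=-63≡15 → P
X(23): 3·(23−21)=6 → G
S(18): 3·(18−21)=-9≡17 → R
N(13): 3·(13−21)=-24≡2 → C

JSLUYPGRC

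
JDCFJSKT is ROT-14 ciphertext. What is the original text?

J(9): 9−14=-5≡21 → V
D(3): 3−14=-11≡15 → P
C(2): 2−14=-12≡14 → O
F(5): 5−14=-9≡17 → R
J(9): 9−14=-5≡21 → V
S(18): 18−14=4 → E
K(10): 10−14=-4≡22 → W
T(19): 19−14=5 → F

VPORVEWF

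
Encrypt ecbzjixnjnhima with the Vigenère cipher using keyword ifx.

Repeat the key across the message: ifxifxifxifxif
e(4)+i(8): 12 → m
c(2)+f(5): 7 → h
b(1)+x(23): 24 → y
z(25)+i(8): 33≡7 → h
j(9)+f(5): 14 → o
i(8)+x(23): 31≡5 → f
x(23)+i(8): 31≡5 → f
n(13)+f(5): 18 → s
j(9)+x(23): 32≡6 → g
n(13)+i(8): 21 → v
h(7)+f(5): 12 → m
i(8)+x(23): 31≡5 → f
m(12)+i(8): 20 → u
a(0)+f(5): 5 → f

mhyhoffsgvmfuf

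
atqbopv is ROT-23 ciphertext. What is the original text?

a(0): 0−23=-23≡3 → d
t(19): 19−23=-4≡22 → w
q(16): 16−23=-7≡19 → t
b(1): 1−23=-22≡4 → e
o(14): 14−23=-9≡17 → r
p(15): 15−23=-8≡18 → s
v(21): 21−23=-2≡24 → y

dwtersy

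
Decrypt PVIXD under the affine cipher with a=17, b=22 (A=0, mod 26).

VDQXF

The inverse of 17 mod 26 is 23, since 17·23=391≡1. Apply D(y)=23·(y−22) mod 26:
P(15): 23·(15−22)=-161≡21 → V
V(21): 23·(21−22)=-23≡3 → D
I(8): 23·(8−22)=-322≡16 → Q
X(23): 23·(23−22)=23 → X
D(3): 23·(3−22)=-437≡5 → F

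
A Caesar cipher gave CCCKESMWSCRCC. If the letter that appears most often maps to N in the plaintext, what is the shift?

The most frequent ciphertext letter is C (appears 6 times).
C is position 2; N is position 13.
Shift = -11≡15.

15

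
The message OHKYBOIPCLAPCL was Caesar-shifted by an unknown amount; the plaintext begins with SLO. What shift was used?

22

From the crib: O(14)−S(18)=-4≡22, so the shift is 22.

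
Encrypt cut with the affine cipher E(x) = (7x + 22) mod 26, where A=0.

c(2): 7·2+22=36≡10 → k
u(20): 7·20+22=162≡6 → g
t(19): 7·19+22=155≡25 → z

kgz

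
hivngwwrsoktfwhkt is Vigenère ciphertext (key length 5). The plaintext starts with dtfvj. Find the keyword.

epqsx

Subtract each crib letter from the matching ciphertext letter (mod 26):
h(7)−d(3)=4 → e
i(8)−t(19)=-11≡15 → p
v(21)−f(5)=16 → q
n(13)−v(21)=-8≡18 → s
g(6)−j(9)=-3≡23 → x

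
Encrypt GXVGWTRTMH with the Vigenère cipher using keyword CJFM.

IGASYCWFOQ

Repeat the key across the message: CJFMCJFMCJ
G(6)+C(2): 8 → I
X(23)+J(9): 32≡6 → G
V(21)+F(5): 26≡0 → A
G(6)+M(12): 18 → S
W(22)+C(2): 24 → Y
T(19)+J(9): 28≡2 → C
R(17)+F(5): 22 → W
T(19)+M(12): 31≡5 → F
M(12)+C(2): 14 → O
H(7)+J(9): 16 → Q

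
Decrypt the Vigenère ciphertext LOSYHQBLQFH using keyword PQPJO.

WYDPTBLWHRS

Repeat the key across the ciphertext: PQPJOPQPJOP
L(11)−P(15): -4≡22 → W
O(14)−Q(16): -2≡24 → Y
S(18)−P(15): 3 → D
Y(24)−J(9): 15 → P
H(7)−O(14): -7≡19 → T
Q(16)−P(15): 1 → B
B(1)−Q(16): -15≡11 → L
L(11)−P(15): -4≡22 → W
Q(16)−J(9): 7 → H
F(5)−O(14): -9≡17 → R
H(7)−P(15): -8≡18 → S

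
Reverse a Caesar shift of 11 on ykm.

y(24): 24−11=13 → n
k(10): 10−11=-1≡25 → z
m(12): 12−11=1 → b

nzb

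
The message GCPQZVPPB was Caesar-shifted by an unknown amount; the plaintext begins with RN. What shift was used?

15

From the crib: G(6)−R(17)=-11≡15, so the shift is 15.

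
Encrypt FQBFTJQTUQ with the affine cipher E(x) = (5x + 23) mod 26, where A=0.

F(5): 5·5+23=48≡22 → W
Q(16): 5·16+23=103≡25 → Z
B(1): 5·1+23=28≡2 → C
F(5): 5·5+23=48≡22 → W
T(19): 5·19+23=118≡14 → O
J(9): 5·9+23=68≡16 → Q
Q(16): 5·16+23=103≡25 → Z
T(19): 5·19+23=118≡14 → O
U(20): 5·20+23=123≡19 → T
Q(16): 5·16+23=103≡25 → Z

WZCWOQZOTZ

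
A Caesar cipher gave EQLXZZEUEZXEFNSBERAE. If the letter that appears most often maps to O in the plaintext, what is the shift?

16

The most frequent ciphertext letter is E (appears 6 times).
E is position 4; O is position 14.
Shift = -10≡16.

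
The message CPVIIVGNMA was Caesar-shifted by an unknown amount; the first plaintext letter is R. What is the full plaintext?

From the crib: C(2)−R(17)=-15≡11, so the shift is 11.
Subtract 11 from each ciphertext letter:
C(2): 2−11=-9≡17 → R
P(15): 15−11=4 → E
V(21): 21−11=10 → K
I(8): 8−11=-3≡23 → X
I(8): 8−11=-3≡23 → X
V(21): 21−11=10 → K
G(6): 6−11=-5≡21 → V
N(13): 13−11=2 → C
M(12): 12−11=1 → B
A(0): 0−11=-11≡15 → P

REKXXKVCBP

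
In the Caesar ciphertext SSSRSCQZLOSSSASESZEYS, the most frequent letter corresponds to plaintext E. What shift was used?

The most frequent ciphertext letter is S (appears 10 times).
S is position 18; E is position 4.
Shift = 14.

14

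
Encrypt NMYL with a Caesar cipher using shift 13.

AZLY

N(13): 13+13=26≡0 → A
M(12): 12+13=25 → Z
Y(24): 24+13=37≡11 → L
L(11): 11+13=24 → Y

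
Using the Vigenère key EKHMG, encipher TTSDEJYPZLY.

Repeat the key across the message: EKHMGEKHMGE
T(19)+E(4): 23 → X
T(19)+K(10): 29≡3 → D
S(18)+H(7): 25 → Z
D(3)+M(12): 15 → P
E(4)+G(6): 10 → K
J(9)+E(4): 13 → N
Y(24)+K(10): 34≡8 → I
P(15)+H(7): 22 → W
Z(25)+M(12): 37≡11 → L
L(11)+G(6): 17 → R
Y(24)+E(4): 28≡2 → C

XDZPKNIWLRC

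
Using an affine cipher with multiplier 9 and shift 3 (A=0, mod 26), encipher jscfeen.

gjvwnnq

j(9): 9·9+3=84≡6 → g
s(18): 9·18+3=165≡9 → j
c(2): 9·2+3=21 → v
f(5): 9·5+3=48≡22 → w
e(4): 9·4+3=39≡13 → n
e(4): 9·4+3=39≡13 → n
n(13): 9·13+3=120≡16 → q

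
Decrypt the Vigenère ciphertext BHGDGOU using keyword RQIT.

KRYKPYM

Repeat the key across the ciphertext: RQITRQI
B(1)−R(17): -16≡10 → K
H(7)−Q(16): -9≡17 → R
G(6)−I(8): -2≡24 → Y
D(3)−T(19): -16≡10 → K
G(6)−R(17): -11≡15 → P
O(14)−Q(16): -2≡24 → Y
U(20)−I(8): 12 → M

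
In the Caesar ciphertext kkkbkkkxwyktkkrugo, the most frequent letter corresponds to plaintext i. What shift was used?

The most frequent ciphertext letter is k (appears 9 times).
k is position 10; i is position 8.
Shift = 2.

2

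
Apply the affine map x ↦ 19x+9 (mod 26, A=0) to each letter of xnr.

x(23): 19·23+9=446≡4 → e
n(13): 19·13+9=256≡22 → w
r(17): 19·17+9=332≡20 → u

ewu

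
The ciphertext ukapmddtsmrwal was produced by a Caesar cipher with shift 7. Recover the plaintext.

u(20): 20−7=13 → n
k(10): 10−7=3 → d
a(0): 0−7=-7≡19 → t
p(15): 15−7=8 → i
m(12): 12−7=5 → f
d(3): 3−7=-4≡22 → w
d(3): 3−7=-4≡22 → w
t(19): 19−7=12 → m
s(18): 18−7=11 → l
m(12): 12−7=5 → f
r(17): 17−7=10 → k
w(22): 22−7=15 → p
a(0): 0−7=-7≡19 → t
l(11): 11−7=4 → e

ndtifwwmlfkpte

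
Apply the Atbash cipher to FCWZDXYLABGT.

UXDAWCBOZYTG

F(5) → U(20)
C(2) → X(23)
W(22) → D(3)
Z(25) → A(0)
D(3) → W(22)
X(23) → C(2)
Y(24) → B(1)
L(11) → O(14)
A(0) → Z(25)
B(1) → Y(24)
G(6) → T(19)
T(19) → G(6)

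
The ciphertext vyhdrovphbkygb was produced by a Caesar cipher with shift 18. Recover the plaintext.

dgplzwdxpjsgoj

v(21): 21−18=3 → d
y(24): 24−18=6 → g
h(7): 7−18=-11≡15 → p
d(3): 3−18=-15≡11 → l
r(17): 17−18=-1≡25 → z
o(14): 14−18=-4≡22 → w
v(21): 21−18=3 → d
p(15): 15−18=-3≡23 → x
h(7): 7−18=-11≡15 → p
b(1): 1−18=-17≡9 → j
k(10): 10−18=-8≡18 → s
y(24): 24−18=6 → g
g(6): 6−18=-12≡14 → o
b(1): 1−18=-17≡9 → j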